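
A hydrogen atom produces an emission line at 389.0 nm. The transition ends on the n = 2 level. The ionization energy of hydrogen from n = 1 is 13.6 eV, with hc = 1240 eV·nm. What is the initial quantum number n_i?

The photon energy is ΔE = hc/λ = 1240 / 389.0 = 3.188 eV.
With Z = 1, ΔE = 13.60 × (1/n_f² − 1/n_i²), so 1/n_f² − 1/n_i² = 0.2344.
With n_f = 2: 1/n_i² = 1/4 − 0.2344 = 0.01561, so n_i ≈ 8.00.

n_i = 8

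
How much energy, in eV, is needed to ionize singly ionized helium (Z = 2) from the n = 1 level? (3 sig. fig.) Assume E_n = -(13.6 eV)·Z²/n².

E_n = −13.6 Z²/n² = −54.40/n² eV for Z = 2.
E_1 = −54.40/1 = −54.4 eV, so ionization (to E = 0) requires 54.4 eV.

54.4 eV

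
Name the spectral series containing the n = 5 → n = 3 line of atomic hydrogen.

The series is set by the lower level: n_f = 3 is the Paschen series.

Paschen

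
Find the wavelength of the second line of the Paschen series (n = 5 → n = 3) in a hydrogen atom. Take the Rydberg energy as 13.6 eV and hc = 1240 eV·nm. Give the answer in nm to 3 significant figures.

The Paschen series terminates on n_f = 3; the second line has n_i = 3+2 = 5.
ΔE = 13.60 × (1/3² − 1/5²) = 0.9671 eV.
λ = 1240 / 0.9671 = 1280 nm.

1280 nm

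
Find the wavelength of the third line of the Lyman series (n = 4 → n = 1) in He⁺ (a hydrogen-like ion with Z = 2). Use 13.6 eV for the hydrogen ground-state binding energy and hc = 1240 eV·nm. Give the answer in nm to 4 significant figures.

24.31 nm

The Lyman series terminates on n_f = 1; the third line has n_i = 1+3 = 4.
ΔE = 54.40 × (1/1² − 1/4²) = 51.00 eV.
λ = 1240 / 51.00 = 24.31 nm.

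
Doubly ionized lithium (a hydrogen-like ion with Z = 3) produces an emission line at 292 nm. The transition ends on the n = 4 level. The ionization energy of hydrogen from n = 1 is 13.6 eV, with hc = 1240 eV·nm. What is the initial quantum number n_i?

The photon energy is ΔE = hc/λ = 1240 / 292 = 4.247 eV.
With Z = 3, ΔE = 122.4 × (1/n_f² − 1/n_i²), so 1/n_f² − 1/n_i² = 0.03469.
With n_f = 4: 1/n_i² = 1/16 − 0.03469 = 0.02781, so n_i ≈ 6.00.

n_i = 6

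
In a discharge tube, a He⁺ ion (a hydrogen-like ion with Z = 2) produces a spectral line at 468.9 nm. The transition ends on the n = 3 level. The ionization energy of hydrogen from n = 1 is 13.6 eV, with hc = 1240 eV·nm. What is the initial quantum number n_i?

The photon energy is ΔE = hc/λ = 1240 / 468.9 = 2.644 eV.
With Z = 2, ΔE = 54.40 × (1/n_f² − 1/n_i²), so 1/n_f² − 1/n_i² = 0.04861.
With n_f = 3: 1/n_i² = 1/9 − 0.04861 = 0.06250, so n_i ≈ 4.00.

n_i = 4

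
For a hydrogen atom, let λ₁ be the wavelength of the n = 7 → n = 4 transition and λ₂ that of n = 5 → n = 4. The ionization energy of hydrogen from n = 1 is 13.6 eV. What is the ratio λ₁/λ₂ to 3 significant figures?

λ ∝ 1/ΔE ∝ 1/(1/n_f² − 1/n_i²), and the Z² and hc factors cancel in the ratio.
λ₁/λ₂ = (1/4² − 1/5²)/(1/4² − 1/7²) = 0.02250/0.04209 = 0.535.

0.535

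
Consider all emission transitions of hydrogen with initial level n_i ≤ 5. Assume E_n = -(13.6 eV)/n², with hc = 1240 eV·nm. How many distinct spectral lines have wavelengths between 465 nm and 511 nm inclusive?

1

Enumerate all n_i → n_f pairs with 1 ≤ n_f < n_i ≤ 5 and compute λ = 1240 / [13.6·1·(1/n_f² − 1/n_i²)].
Lines falling in [465, 511] nm: 4→2 (486.3 nm).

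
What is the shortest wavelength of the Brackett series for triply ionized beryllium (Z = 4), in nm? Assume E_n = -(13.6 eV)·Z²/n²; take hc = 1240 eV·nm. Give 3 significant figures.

91.2 nm

The Brackett series has lower level n_f = 4; the series limit corresponds to n_i → ∞.
ΔE_max = 13.6 × 16 / 4² = 13.60 eV.
λ_min = 1240 / 13.60 = 91.2 nm.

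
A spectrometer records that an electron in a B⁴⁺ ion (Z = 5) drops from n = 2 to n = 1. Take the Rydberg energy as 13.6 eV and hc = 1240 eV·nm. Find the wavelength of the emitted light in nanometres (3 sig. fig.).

For Z = 5 the level energies scale as Z², so the effective Rydberg energy is 13.6 × 25 = 340.0 eV.
ΔE = 340.0 × (1/1² − 1/2²) = 340.0 × 0.7500 = 255.0 eV.
λ = hc/ΔE = 1240 / 255.0 = 4.86 nm.

4.86 nm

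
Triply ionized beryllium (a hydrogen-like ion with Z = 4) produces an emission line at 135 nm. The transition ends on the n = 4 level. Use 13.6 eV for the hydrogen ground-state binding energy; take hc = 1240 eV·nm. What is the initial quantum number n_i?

n_i = 7

The photon energy is ΔE = hc/λ = 1240 / 135 = 9.185 eV.
With Z = 4, ΔE = 217.6 × (1/n_f² − 1/n_i²), so 1/n_f² − 1/n_i² = 0.04221.
With n_f = 4: 1/n_i² = 1/16 − 0.04221 = 0.02029, so n_i ≈ 7.02.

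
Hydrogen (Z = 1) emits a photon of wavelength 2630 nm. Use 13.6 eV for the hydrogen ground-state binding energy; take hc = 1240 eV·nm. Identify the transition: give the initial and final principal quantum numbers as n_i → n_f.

n_i = 6, n_f = 4

The photon energy is ΔE = hc/λ = 1240 / 2630 = 0.4715 eV.
With Z = 1, ΔE = 13.60 × (1/n_f² − 1/n_i²), so 1/n_f² − 1/n_i² = 0.03467.
Trying n_f = 4 gives 1/n_i² = 0.02783, i.e. n_i ≈ 6; this pair matches.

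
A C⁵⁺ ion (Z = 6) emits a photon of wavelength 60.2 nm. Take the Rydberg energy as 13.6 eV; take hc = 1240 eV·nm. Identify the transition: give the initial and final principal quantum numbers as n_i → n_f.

The photon energy is ΔE = hc/λ = 1240 / 60.2 = 20.60 eV.
With Z = 6, ΔE = 489.6 × (1/n_f² − 1/n_i²), so 1/n_f² − 1/n_i² = 0.04207.
Trying n_f = 4 gives 1/n_i² = 0.02043, i.e. n_i ≈ 7; this pair matches.

n_i = 7, n_f = 4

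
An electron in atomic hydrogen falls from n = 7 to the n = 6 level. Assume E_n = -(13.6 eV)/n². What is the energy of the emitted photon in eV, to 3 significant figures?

E_7 = −13.60/49 = −0.2776 eV and E_6 = −13.60/36 = −0.3778 eV.
The photon energy is |E_7 − E_6| = 0.100 eV.

0.100 eV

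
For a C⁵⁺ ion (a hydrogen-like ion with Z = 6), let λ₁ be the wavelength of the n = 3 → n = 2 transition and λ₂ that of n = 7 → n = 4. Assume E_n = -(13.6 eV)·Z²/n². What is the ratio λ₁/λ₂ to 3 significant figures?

λ ∝ 1/ΔE ∝ 1/(1/n_f² − 1/n_i²), and the Z² and hc factors cancel in the ratio.
λ₁/λ₂ = (1/4² − 1/7²)/(1/2² − 1/3²) = 0.04209/0.1389 = 0.303.

0.303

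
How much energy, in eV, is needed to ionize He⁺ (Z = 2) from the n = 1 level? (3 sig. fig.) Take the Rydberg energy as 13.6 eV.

54.4 eV

E_n = −13.6 Z²/n² = −54.40/n² eV for Z = 2.
E_1 = −54.40/1 = −54.4 eV, so ionization (to E = 0) requires 54.4 eV.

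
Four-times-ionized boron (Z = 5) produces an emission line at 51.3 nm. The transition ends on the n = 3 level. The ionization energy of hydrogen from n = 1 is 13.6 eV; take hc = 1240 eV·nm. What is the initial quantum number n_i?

The photon energy is ΔE = hc/λ = 1240 / 51.3 = 24.17 eV.
With Z = 5, ΔE = 340.0 × (1/n_f² − 1/n_i²), so 1/n_f² − 1/n_i² = 0.07109.
With n_f = 3: 1/n_i² = 1/9 − 0.07109 = 0.04002, so n_i ≈ 5.00.

n_i = 5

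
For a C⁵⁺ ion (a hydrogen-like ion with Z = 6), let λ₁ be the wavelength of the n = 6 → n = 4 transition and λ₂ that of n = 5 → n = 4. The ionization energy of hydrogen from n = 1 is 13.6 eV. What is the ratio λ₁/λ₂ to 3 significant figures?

0.648

λ ∝ 1/ΔE ∝ 1/(1/n_f² − 1/n_i²), and the Z² and hc factors cancel in the ratio.
λ₁/λ₂ = (1/4² − 1/5²)/(1/4² − 1/6²) = 0.02250/0.03472 = 0.648.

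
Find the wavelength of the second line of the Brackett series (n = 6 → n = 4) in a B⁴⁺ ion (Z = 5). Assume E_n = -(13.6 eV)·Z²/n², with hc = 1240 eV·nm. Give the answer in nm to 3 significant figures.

The Brackett series terminates on n_f = 4; the second line has n_i = 4+2 = 6.
ΔE = 340.0 × (1/4² − 1/6²) = 11.81 eV.
λ = 1240 / 11.81 = 105 nm.

105 nm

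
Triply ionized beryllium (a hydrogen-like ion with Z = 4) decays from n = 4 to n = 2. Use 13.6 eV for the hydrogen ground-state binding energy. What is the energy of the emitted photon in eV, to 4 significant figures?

40.80 eV

The Bohr energies scale as Z², so for Z = 4: E_n = −217.6/n² eV.
E_4 = −217.6/16 = −13.60 eV and E_2 = −217.6/4 = −54.40 eV.
The photon energy is |E_4 − E_2| = 40.80 eV.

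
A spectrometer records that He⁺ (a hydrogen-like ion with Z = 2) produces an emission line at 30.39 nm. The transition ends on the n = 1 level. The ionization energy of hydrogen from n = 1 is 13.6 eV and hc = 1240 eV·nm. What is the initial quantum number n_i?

The photon energy is ΔE = hc/λ = 1240 / 30.39 = 40.80 eV.
With Z = 2, ΔE = 54.40 × (1/n_f² − 1/n_i²), so 1/n_f² − 1/n_i² = 0.7501.
With n_f = 1: 1/n_i² = 1/1 − 0.7501 = 0.2499, so n_i ≈ 2.00.

n_i = 2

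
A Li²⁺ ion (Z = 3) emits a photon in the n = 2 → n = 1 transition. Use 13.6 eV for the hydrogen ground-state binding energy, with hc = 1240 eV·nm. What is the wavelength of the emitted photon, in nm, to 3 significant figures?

For Z = 3 the level energies scale as Z², so the effective Rydberg energy is 13.6 × 9 = 122.4 eV.
ΔE = 122.4 × (1/1² − 1/2²) = 122.4 × 0.7500 = 91.80 eV.
λ = hc/ΔE = 1240 / 91.80 = 13.5 nm.

13.5 nm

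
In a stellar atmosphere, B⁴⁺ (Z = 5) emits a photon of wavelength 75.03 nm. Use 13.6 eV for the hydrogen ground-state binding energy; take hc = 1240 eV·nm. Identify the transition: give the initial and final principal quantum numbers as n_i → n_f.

The photon energy is ΔE = hc/λ = 1240 / 75.03 = 16.53 eV.
With Z = 5, ΔE = 340.0 × (1/n_f² − 1/n_i²), so 1/n_f² − 1/n_i² = 0.04861.
Trying n_f = 3 gives 1/n_i² = 0.06250, i.e. n_i ≈ 4; this pair matches.

n_i = 4, n_f = 3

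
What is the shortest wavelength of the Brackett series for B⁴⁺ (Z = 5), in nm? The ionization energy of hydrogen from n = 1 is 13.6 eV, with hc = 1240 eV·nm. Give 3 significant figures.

The Brackett series has lower level n_f = 4; the series limit corresponds to n_i → ∞.
ΔE_max = 13.6 × 25 / 4² = 21.25 eV.
λ_min = 1240 / 21.25 = 58.4 nm.

58.4 nm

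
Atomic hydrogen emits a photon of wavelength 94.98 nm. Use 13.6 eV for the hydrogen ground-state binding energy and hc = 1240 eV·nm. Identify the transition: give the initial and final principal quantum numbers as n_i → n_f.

n_i = 5, n_f = 1

The photon energy is ΔE = hc/λ = 1240 / 94.98 = 13.06 eV.
With Z = 1, ΔE = 13.60 × (1/n_f² − 1/n_i²), so 1/n_f² − 1/n_i² = 0.9600.
Trying n_f = 1 gives 1/n_i² = 0.04005, i.e. n_i ≈ 5; this pair matches.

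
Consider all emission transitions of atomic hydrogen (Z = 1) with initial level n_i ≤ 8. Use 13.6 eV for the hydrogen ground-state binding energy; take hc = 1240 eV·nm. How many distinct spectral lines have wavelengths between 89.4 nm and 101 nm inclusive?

5

Enumerate all n_i → n_f pairs with 1 ≤ n_f < n_i ≤ 8 and compute λ = 1240 / [13.6·1·(1/n_f² − 1/n_i²)].
Lines falling in [89.4, 101] nm: 8→1 (92.62 nm), 7→1 (93.08 nm), 6→1 (93.78 nm), 5→1 (94.98 nm), 4→1 (97.25 nm).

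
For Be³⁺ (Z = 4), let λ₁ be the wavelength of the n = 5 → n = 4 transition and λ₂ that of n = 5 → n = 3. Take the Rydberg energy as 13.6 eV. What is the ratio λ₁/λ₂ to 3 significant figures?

3.16

λ ∝ 1/ΔE ∝ 1/(1/n_f² − 1/n_i²), and the Z² and hc factors cancel in the ratio.
λ₁/λ₂ = (1/3² − 1/5²)/(1/4² − 1/5²) = 0.07111/0.02250 = 3.16.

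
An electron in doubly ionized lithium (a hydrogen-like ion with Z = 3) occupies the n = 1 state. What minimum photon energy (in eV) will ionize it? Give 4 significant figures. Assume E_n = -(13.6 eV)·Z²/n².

E_n = −13.6 Z²/n² = −122.4/n² eV for Z = 3.
E_1 = −122.4/1 = −122.4 eV, so ionization (to E = 0) requires 122.4 eV.

122.4 eV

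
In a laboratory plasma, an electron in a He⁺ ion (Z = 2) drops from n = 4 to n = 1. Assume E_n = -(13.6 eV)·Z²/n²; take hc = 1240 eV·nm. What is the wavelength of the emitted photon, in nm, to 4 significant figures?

24.31 nm

For Z = 2 the level energies scale as Z², so the effective Rydberg energy is 13.6 × 4 = 54.40 eV.
ΔE = 54.40 × (1/1² − 1/4²) = 54.40 × 0.9375 = 51.00 eV.
λ = hc/ΔE = 1240 / 51.00 = 24.31 nm.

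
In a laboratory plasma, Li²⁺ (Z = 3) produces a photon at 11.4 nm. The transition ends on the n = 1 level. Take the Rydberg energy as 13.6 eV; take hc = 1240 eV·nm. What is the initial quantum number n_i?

n_i = 3

The photon energy is ΔE = hc/λ = 1240 / 11.4 = 108.8 eV.
With Z = 3, ΔE = 122.4 × (1/n_f² − 1/n_i²), so 1/n_f² − 1/n_i² = 0.8887.
With n_f = 1: 1/n_i² = 1/1 − 0.8887 = 0.1113, so n_i ≈ 3.00.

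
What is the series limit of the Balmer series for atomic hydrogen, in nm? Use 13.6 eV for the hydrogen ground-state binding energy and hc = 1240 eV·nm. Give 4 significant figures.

The Balmer series has lower level n_f = 2; the series limit corresponds to n_i → ∞.
ΔE_max = 13.6 × 1 / 2² = 3.400 eV.
λ_min = 1240 / 3.400 = 364.7 nm.

364.7 nm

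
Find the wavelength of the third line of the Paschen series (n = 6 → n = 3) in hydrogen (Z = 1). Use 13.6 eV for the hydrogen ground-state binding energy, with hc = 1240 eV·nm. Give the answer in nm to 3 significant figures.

1090 nm

The Paschen series terminates on n_f = 3; the third line has n_i = 3+3 = 6.
ΔE = 13.60 × (1/3² − 1/6²) = 1.133 eV.
λ = 1240 / 1.133 = 1090 nm.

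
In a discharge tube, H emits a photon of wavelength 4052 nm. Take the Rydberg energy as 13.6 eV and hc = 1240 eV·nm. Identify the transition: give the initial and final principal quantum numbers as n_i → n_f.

The photon energy is ΔE = hc/λ = 1240 / 4052 = 0.3060 eV.
With Z = 1, ΔE = 13.60 × (1/n_f² − 1/n_i²), so 1/n_f² − 1/n_i² = 0.02250.
Trying n_f = 4 gives 1/n_i² = 0.04000, i.e. n_i ≈ 5; this pair matches.

n_i = 5, n_f = 4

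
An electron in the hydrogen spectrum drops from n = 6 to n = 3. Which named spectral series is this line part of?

Paschen

The series is set by the lower level: n_f = 3 is the Paschen series.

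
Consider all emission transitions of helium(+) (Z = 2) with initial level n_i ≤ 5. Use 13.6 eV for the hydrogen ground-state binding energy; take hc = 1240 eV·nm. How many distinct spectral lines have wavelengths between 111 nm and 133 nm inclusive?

Enumerate all n_i → n_f pairs with 1 ≤ n_f < n_i ≤ 5 and compute λ = 1240 / [13.6·4·(1/n_f² − 1/n_i²)].
Lines falling in [111, 133] nm: 4→2 (121.6 nm).

1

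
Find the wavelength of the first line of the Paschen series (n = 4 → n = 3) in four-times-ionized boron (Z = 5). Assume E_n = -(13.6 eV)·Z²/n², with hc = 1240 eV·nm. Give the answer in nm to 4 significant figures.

75.03 nm

The Paschen series terminates on n_f = 3; the first line has n_i = 3+1 = 4.
ΔE = 340.0 × (1/3² − 1/4²) = 16.53 eV.
λ = 1240 / 16.53 = 75.03 nm.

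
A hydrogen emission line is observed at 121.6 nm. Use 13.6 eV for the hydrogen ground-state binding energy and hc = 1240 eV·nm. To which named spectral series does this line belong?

ΔE = 1240/121.6 = 10.20 eV.
This matches 13.6 × (1/1² − 1/2²), so n_f = 1: the Lyman series.

Lyman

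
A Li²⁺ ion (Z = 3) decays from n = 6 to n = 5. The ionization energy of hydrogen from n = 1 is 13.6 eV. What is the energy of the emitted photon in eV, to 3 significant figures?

1.50 eV

The Bohr energies scale as Z², so for Z = 3: E_n = −122.4/n² eV.
E_6 = −122.4/36 = −3.400 eV and E_5 = −122.4/25 = −4.896 eV.
The photon energy is |E_6 − E_5| = 1.50 eV.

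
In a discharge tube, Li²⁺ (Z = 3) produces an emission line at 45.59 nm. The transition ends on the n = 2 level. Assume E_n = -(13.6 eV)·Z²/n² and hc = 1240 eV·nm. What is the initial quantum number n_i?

n_i = 6

The photon energy is ΔE = hc/λ = 1240 / 45.59 = 27.20 eV.
With Z = 3, ΔE = 122.4 × (1/n_f² − 1/n_i²), so 1/n_f² − 1/n_i² = 0.2222.
With n_f = 2: 1/n_i² = 1/4 − 0.2222 = 0.02779, so n_i ≈ 6.00.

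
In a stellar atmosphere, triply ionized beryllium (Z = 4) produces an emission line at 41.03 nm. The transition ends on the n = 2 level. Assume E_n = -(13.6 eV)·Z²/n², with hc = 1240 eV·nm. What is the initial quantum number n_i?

The photon energy is ΔE = hc/λ = 1240 / 41.03 = 30.22 eV.
With Z = 4, ΔE = 217.6 × (1/n_f² − 1/n_i²), so 1/n_f² − 1/n_i² = 0.1389.
With n_f = 2: 1/n_i² = 1/4 − 0.1389 = 0.1111, so n_i ≈ 3.00.

n_i = 3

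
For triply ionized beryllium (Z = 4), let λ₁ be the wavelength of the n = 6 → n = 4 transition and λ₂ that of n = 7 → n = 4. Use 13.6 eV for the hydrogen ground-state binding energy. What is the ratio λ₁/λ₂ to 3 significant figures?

λ ∝ 1/ΔE ∝ 1/(1/n_f² − 1/n_i²), and the Z² and hc factors cancel in the ratio.
λ₁/λ₂ = (1/4² − 1/7²)/(1/4² − 1/6²) = 0.04209/0.03472 = 1.21.

1.21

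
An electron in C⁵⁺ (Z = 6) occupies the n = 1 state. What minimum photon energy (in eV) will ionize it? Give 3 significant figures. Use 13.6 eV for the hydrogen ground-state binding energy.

E_n = −13.6 Z²/n² = −489.6/n² eV for Z = 6.
E_1 = −489.6/1 = −490 eV, so ionization (to E = 0) requires 490 eV.

490 eV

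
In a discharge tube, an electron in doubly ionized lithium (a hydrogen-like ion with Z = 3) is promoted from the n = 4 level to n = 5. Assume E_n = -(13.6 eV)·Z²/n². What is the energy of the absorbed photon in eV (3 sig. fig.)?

2.75 eV

The Bohr energies scale as Z², so for Z = 3: E_n = −122.4/n² eV.
E_5 = −122.4/25 = −4.896 eV and E_4 = −122.4/16 = −7.650 eV.
The photon energy is |E_5 − E_4| = 2.75 eV.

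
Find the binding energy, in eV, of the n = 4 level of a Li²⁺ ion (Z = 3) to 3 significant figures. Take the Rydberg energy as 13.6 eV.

E_n = −13.6 Z²/n² = −122.4/n² eV for Z = 3.
E_4 = −122.4/16 = −7.65 eV, so ionization (to E = 0) requires 7.65 eV.

7.65 eV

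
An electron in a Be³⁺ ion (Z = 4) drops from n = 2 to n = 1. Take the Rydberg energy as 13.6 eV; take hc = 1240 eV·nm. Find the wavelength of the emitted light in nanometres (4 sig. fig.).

7.598 nm

For Z = 4 the level energies scale as Z², so the effective Rydberg energy is 13.6 × 16 = 217.6 eV.
ΔE = 217.6 × (1/1² − 1/2²) = 217.6 × 0.7500 = 163.2 eV.
λ = hc/ΔE = 1240 / 163.2 = 7.598 nm.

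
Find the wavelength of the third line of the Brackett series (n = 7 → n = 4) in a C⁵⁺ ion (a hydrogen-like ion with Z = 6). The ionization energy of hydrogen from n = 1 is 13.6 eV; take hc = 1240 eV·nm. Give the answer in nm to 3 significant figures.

60.2 nm

The Brackett series terminates on n_f = 4; the third line has n_i = 4+3 = 7.
ΔE = 489.6 × (1/4² − 1/7²) = 20.61 eV.
λ = 1240 / 20.61 = 60.2 nm.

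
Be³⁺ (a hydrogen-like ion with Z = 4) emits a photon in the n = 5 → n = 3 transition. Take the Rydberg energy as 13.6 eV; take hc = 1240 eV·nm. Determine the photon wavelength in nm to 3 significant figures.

80.1 nm

For Z = 4 the level energies scale as Z², so the effective Rydberg energy is 13.6 × 16 = 217.6 eV.
ΔE = 217.6 × (1/3² − 1/5²) = 217.6 × 0.07111 = 15.47 eV.
λ = hc/ΔE = 1240 / 15.47 = 80.1 nm.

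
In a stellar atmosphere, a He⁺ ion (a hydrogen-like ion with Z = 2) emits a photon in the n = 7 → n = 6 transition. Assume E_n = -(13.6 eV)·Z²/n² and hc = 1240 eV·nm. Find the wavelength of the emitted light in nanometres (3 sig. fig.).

3090 nm

For Z = 2 the level energies scale as Z², so the effective Rydberg energy is 13.6 × 4 = 54.40 eV.
ΔE = 54.40 × (1/6² − 1/7²) = 54.40 × 0.007370 = 0.4009 eV.
λ = hc/ΔE = 1240 / 0.4009 = 3090 nm.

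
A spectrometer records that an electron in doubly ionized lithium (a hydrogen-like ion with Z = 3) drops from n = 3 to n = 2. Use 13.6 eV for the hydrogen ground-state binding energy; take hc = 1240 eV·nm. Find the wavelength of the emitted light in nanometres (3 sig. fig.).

72.9 nm

For Z = 3 the level energies scale as Z², so the effective Rydberg energy is 13.6 × 9 = 122.4 eV.
ΔE = 122.4 × (1/2² − 1/3²) = 122.4 × 0.1389 = 17.00 eV.
λ = hc/ΔE = 1240 / 17.00 = 72.9 nm.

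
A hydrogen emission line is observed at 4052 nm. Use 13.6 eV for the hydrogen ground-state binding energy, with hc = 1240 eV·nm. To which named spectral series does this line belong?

Brackett

ΔE = 1240/4052 = 0.3060 eV.
This matches 13.6 × (1/4² − 1/5²), so n_f = 4: the Brackett series.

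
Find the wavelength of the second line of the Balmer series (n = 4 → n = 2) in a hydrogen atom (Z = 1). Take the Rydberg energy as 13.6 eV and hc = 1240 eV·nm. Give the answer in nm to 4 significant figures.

The Balmer series terminates on n_f = 2; the second line has n_i = 2+2 = 4.
ΔE = 13.60 × (1/2² − 1/4²) = 2.550 eV.
λ = 1240 / 2.550 = 486.3 nm.

486.3 nm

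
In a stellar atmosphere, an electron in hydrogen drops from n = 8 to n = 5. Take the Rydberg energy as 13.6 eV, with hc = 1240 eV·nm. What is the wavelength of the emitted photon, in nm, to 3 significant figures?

ΔE = 13.60 × (1/5² − 1/8²) = 13.60 × 0.02438 = 0.3315 eV.
λ = hc/ΔE = 1240 / 0.3315 = 3740 nm.
This line belongs to the Pfund series.

3740 nm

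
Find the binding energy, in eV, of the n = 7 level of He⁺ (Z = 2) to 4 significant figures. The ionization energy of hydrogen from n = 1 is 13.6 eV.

1.110 eV

E_n = −13.6 Z²/n² = −54.40/n² eV for Z = 2.
E_7 = −54.40/49 = −1.110 eV, so ionization (to E = 0) requires 1.110 eV.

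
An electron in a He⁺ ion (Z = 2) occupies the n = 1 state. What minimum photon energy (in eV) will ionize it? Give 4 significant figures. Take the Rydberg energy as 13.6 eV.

54.40 eV

E_n = −13.6 Z²/n² = −54.40/n² eV for Z = 2.
E_1 = −54.40/1 = −54.40 eV, so ionization (to E = 0) requires 54.40 eV.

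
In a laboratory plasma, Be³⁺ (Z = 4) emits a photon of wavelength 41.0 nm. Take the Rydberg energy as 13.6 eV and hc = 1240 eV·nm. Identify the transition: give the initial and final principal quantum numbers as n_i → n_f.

The photon energy is ΔE = hc/λ = 1240 / 41.0 = 30.24 eV.
With Z = 4, ΔE = 217.6 × (1/n_f² − 1/n_i²), so 1/n_f² − 1/n_i² = 0.1390.
Trying n_f = 2 gives 1/n_i² = 0.1110, i.e. n_i ≈ 3; this pair matches.

n_i = 3, n_f = 2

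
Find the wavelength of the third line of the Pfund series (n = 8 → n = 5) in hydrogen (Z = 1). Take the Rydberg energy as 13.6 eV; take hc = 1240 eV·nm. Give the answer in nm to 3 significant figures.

3740 nm

The Pfund series terminates on n_f = 5; the third line has n_i = 5+3 = 8.
ΔE = 13.60 × (1/5² − 1/8²) = 0.3315 eV.
λ = 1240 / 0.3315 = 3740 nm.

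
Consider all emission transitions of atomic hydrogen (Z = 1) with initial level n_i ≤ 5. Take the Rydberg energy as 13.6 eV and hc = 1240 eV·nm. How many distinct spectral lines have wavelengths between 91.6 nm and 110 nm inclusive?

Enumerate all n_i → n_f pairs with 1 ≤ n_f < n_i ≤ 5 and compute λ = 1240 / [13.6·1·(1/n_f² − 1/n_i²)].
Lines falling in [91.6, 110] nm: 5→1 (94.98 nm), 4→1 (97.25 nm), 3→1 (102.6 nm).

3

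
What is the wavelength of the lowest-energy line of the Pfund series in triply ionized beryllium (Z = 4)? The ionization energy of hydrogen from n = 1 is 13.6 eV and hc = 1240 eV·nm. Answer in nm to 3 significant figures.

466 nm

The Pfund series terminates on n_f = 5; the first line has n_i = 5+1 = 6.
ΔE = 217.6 × (1/5² − 1/6²) = 2.660 eV.
λ = 1240 / 2.660 = 466 nm.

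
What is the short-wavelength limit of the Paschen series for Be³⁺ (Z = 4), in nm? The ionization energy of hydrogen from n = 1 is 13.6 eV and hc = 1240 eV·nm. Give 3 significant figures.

The Paschen series has lower level n_f = 3; the series limit corresponds to n_i → ∞.
ΔE_max = 13.6 × 16 / 3² = 24.18 eV.
λ_min = 1240 / 24.18 = 51.3 nm.

51.3 nm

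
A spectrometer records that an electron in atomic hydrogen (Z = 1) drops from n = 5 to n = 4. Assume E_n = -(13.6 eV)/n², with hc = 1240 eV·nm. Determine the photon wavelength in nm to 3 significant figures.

4050 nm

ΔE = 13.60 × (1/4² − 1/5²) = 13.60 × 0.02250 = 0.3060 eV.
λ = hc/ΔE = 1240 / 0.3060 = 4050 nm.
This line belongs to the Brackett series.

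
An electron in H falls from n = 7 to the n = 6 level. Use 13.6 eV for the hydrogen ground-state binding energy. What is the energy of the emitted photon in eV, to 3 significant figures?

0.100 eV

E_7 = −13.60/49 = −0.2776 eV and E_6 = −13.60/36 = −0.3778 eV.
The photon energy is |E_7 − E_6| = 0.100 eV.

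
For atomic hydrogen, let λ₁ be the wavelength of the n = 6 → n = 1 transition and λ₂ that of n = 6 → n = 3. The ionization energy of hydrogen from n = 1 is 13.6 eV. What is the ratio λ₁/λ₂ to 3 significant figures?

0.0857

λ ∝ 1/ΔE ∝ 1/(1/n_f² − 1/n_i²), and the Z² and hc factors cancel in the ratio.
λ₁/λ₂ = (1/3² − 1/6²)/(1/1² − 1/6²) = 0.08333/0.9722 = 0.0857.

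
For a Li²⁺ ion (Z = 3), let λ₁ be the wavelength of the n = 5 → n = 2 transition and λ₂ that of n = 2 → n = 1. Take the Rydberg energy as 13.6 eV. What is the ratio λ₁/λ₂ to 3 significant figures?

3.57

λ ∝ 1/ΔE ∝ 1/(1/n_f² − 1/n_i²), and the Z² and hc factors cancel in the ratio.
λ₁/λ₂ = (1/1² − 1/2²)/(1/2² − 1/5²) = 0.7500/0.2100 = 3.57.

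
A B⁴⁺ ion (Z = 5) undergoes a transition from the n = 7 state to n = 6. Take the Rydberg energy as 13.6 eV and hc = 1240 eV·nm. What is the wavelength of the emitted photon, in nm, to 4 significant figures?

For Z = 5 the level energies scale as Z², so the effective Rydberg energy is 13.6 × 25 = 340.0 eV.
ΔE = 340.0 × (1/6² − 1/7²) = 340.0 × 0.007370 = 2.506 eV.
λ = hc/ΔE = 1240 / 2.506 = 494.9 nm.

494.9 nm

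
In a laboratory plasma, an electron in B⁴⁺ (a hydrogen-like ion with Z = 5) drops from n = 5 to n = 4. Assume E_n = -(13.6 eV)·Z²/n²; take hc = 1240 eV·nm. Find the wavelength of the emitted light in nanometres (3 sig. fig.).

162 nm

For Z = 5 the level energies scale as Z², so the effective Rydberg energy is 13.6 × 25 = 340.0 eV.
ΔE = 340.0 × (1/4² − 1/5²) = 340.0 × 0.02250 = 7.650 eV.
λ = hc/ΔE = 1240 / 7.650 = 162 nm.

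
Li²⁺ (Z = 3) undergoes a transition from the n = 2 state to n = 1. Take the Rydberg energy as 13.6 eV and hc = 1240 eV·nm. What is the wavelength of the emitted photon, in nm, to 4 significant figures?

For Z = 3 the level energies scale as Z², so the effective Rydberg energy is 13.6 × 9 = 122.4 eV.
ΔE = 122.4 × (1/1² − 1/2²) = 122.4 × 0.7500 = 91.80 eV.
λ = hc/ΔE = 1240 / 91.80 = 13.51 nm.

13.51 nm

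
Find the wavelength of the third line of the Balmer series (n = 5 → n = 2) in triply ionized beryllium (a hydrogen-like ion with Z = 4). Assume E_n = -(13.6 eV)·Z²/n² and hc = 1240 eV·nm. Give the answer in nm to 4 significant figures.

27.14 nm

The Balmer series terminates on n_f = 2; the third line has n_i = 2+3 = 5.
ΔE = 217.6 × (1/2² − 1/5²) = 45.70 eV.
λ = 1240 / 45.70 = 27.14 nm.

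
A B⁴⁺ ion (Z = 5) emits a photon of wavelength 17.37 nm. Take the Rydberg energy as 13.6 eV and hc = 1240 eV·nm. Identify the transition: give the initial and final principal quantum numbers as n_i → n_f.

n_i = 5, n_f = 2

The photon energy is ΔE = hc/λ = 1240 / 17.37 = 71.39 eV.
With Z = 5, ΔE = 340.0 × (1/n_f² − 1/n_i²), so 1/n_f² − 1/n_i² = 0.2100.
Trying n_f = 2 gives 1/n_i² = 0.04004, i.e. n_i ≈ 5; this pair matches.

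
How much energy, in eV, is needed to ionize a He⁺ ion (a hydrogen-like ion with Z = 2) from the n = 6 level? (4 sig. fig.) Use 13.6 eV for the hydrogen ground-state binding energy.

1.511 eV

E_n = −13.6 Z²/n² = −54.40/n² eV for Z = 2.
E_6 = −54.40/36 = −1.511 eV, so ionization (to E = 0) requires 1.511 eV.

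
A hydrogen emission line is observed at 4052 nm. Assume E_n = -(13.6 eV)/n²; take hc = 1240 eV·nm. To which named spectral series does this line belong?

ΔE = 1240/4052 = 0.3060 eV.
This matches 13.6 × (1/4² − 1/5²), so n_f = 4: the Brackett series.

Brackett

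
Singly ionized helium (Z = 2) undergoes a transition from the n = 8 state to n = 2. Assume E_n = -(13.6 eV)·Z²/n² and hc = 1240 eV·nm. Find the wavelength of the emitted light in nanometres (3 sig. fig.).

97.3 nm

For Z = 2 the level energies scale as Z², so the effective Rydberg energy is 13.6 × 4 = 54.40 eV.
ΔE = 54.40 × (1/2² − 1/8²) = 54.40 × 0.2344 = 12.75 eV.
λ = hc/ΔE = 1240 / 12.75 = 97.3 nm.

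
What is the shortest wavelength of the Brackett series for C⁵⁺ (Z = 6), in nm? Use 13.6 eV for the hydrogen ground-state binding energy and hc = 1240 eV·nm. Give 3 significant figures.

The Brackett series has lower level n_f = 4; the series limit corresponds to n_i → ∞.
ΔE_max = 13.6 × 36 / 4² = 30.60 eV.
λ_min = 1240 / 30.60 = 40.5 nm.

40.5 nm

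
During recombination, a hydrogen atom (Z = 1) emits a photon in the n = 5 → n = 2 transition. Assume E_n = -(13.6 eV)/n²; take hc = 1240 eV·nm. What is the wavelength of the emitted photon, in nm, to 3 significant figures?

ΔE = 13.60 × (1/2² − 1/5²) = 13.60 × 0.2100 = 2.856 eV.
λ = hc/ΔE = 1240 / 2.856 = 434 nm.
This line belongs to the Balmer series.

434 nm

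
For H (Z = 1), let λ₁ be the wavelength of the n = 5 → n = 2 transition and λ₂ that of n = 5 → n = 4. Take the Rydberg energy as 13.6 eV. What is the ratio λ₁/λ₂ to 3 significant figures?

0.107

λ ∝ 1/ΔE ∝ 1/(1/n_f² − 1/n_i²), and the Z² and hc factors cancel in the ratio.
λ₁/λ₂ = (1/4² − 1/5²)/(1/2² − 1/5²) = 0.02250/0.2100 = 0.107.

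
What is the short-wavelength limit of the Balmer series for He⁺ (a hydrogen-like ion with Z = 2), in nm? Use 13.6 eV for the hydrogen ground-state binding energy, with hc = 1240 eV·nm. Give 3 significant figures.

91.2 nm

The Balmer series has lower level n_f = 2; the series limit corresponds to n_i → ∞.
ΔE_max = 13.6 × 4 / 2² = 13.60 eV.
λ_min = 1240 / 13.60 = 91.2 nm.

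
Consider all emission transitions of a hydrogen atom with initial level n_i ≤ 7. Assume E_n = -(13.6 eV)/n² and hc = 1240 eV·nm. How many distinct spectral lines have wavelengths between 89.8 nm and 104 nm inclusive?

Enumerate all n_i → n_f pairs with 1 ≤ n_f < n_i ≤ 7 and compute λ = 1240 / [13.6·1·(1/n_f² − 1/n_i²)].
Lines falling in [89.8, 104] nm: 7→1 (93.08 nm), 6→1 (93.78 nm), 5→1 (94.98 nm), 4→1 (97.25 nm), 3→1 (102.6 nm).

5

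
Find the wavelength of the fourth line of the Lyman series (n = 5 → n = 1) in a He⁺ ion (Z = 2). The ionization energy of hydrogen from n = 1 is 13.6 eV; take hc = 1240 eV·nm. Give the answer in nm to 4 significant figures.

23.74 nm

The Lyman series terminates on n_f = 1; the fourth line has n_i = 1+4 = 5.
ΔE = 54.40 × (1/1² − 1/5²) = 52.22 eV.
λ = 1240 / 52.22 = 23.74 nm.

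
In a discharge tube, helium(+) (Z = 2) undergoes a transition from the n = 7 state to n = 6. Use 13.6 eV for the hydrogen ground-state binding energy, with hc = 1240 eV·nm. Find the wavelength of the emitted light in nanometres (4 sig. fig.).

3093 nm

For Z = 2 the level energies scale as Z², so the effective Rydberg energy is 13.6 × 4 = 54.40 eV.
ΔE = 54.40 × (1/6² − 1/7²) = 54.40 × 0.007370 = 0.4009 eV.
λ = hc/ΔE = 1240 / 0.4009 = 3093 nm.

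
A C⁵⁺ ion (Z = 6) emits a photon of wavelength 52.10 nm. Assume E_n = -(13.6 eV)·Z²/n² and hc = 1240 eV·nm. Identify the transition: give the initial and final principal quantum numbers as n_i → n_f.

The photon energy is ΔE = hc/λ = 1240 / 52.10 = 23.80 eV.
With Z = 6, ΔE = 489.6 × (1/n_f² − 1/n_i²), so 1/n_f² − 1/n_i² = 0.04861.
Trying n_f = 3 gives 1/n_i² = 0.06250, i.e. n_i ≈ 4; this pair matches.

n_i = 4, n_f = 3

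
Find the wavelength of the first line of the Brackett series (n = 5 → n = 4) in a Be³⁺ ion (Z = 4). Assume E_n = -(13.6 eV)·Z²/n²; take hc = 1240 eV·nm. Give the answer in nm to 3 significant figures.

253 nm

The Brackett series terminates on n_f = 4; the first line has n_i = 4+1 = 5.
ΔE = 217.6 × (1/4² − 1/5²) = 4.896 eV.
λ = 1240 / 4.896 = 253 nm.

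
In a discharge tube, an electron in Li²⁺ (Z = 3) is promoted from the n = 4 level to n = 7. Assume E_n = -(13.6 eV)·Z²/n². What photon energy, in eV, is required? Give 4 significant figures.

The Bohr energies scale as Z², so for Z = 3: E_n = −122.4/n² eV.
E_7 = −122.4/49 = −2.498 eV and E_4 = −122.4/16 = −7.650 eV.
The photon energy is |E_7 − E_4| = 5.152 eV.

5.152 eV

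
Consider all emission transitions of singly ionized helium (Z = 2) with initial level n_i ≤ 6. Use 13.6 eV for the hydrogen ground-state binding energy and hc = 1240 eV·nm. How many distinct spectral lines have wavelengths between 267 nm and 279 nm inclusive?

1

Enumerate all n_i → n_f pairs with 1 ≤ n_f < n_i ≤ 6 and compute λ = 1240 / [13.6·4·(1/n_f² − 1/n_i²)].
Lines falling in [267, 279] nm: 6→3 (273.5 nm).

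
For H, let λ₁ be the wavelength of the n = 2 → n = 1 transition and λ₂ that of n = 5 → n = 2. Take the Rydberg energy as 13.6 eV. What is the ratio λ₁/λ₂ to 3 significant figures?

λ ∝ 1/ΔE ∝ 1/(1/n_f² − 1/n_i²), and the Z² and hc factors cancel in the ratio.
λ₁/λ₂ = (1/2² − 1/5²)/(1/1² − 1/2²) = 0.2100/0.7500 = 0.280.

0.280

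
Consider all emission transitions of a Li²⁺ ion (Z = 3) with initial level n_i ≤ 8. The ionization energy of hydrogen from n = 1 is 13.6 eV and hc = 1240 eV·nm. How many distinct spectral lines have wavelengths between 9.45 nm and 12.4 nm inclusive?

6

Enumerate all n_i → n_f pairs with 1 ≤ n_f < n_i ≤ 8 and compute λ = 1240 / [13.6·9·(1/n_f² − 1/n_i²)].
Lines falling in [9.45, 12.4] nm: 8→1 (10.29 nm), 7→1 (10.34 nm), 6→1 (10.42 nm), 5→1 (10.55 nm), 4→1 (10.81 nm), 3→1 (11.40 nm).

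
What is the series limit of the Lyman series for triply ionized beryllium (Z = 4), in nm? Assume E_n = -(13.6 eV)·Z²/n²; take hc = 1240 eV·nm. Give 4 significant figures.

5.699 nm

The Lyman series has lower level n_f = 1; the series limit corresponds to n_i → ∞.
ΔE_max = 13.6 × 16 / 1² = 217.6 eV.
λ_min = 1240 / 217.6 = 5.699 nm.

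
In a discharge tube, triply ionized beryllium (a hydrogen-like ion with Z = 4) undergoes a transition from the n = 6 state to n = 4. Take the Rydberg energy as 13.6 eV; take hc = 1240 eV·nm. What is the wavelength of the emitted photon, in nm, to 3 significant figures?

164 nm

For Z = 4 the level energies scale as Z², so the effective Rydberg energy is 13.6 × 16 = 217.6 eV.
ΔE = 217.6 × (1/4² − 1/6²) = 217.6 × 0.03472 = 7.556 eV.
λ = hc/ΔE = 1240 / 7.556 = 164 nm.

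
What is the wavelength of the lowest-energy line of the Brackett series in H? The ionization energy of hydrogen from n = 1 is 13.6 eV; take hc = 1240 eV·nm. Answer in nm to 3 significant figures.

4050 nm

The Brackett series terminates on n_f = 4; the first line has n_i = 4+1 = 5.
ΔE = 13.60 × (1/4² − 1/5²) = 0.3060 eV.
λ = 1240 / 0.3060 = 4050 nm.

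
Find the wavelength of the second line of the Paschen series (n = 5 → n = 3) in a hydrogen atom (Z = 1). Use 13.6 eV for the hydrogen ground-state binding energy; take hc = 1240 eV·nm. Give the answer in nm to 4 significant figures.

The Paschen series terminates on n_f = 3; the second line has n_i = 3+2 = 5.
ΔE = 13.60 × (1/3² − 1/5²) = 0.9671 eV.
λ = 1240 / 0.9671 = 1282 nm.

1282 nm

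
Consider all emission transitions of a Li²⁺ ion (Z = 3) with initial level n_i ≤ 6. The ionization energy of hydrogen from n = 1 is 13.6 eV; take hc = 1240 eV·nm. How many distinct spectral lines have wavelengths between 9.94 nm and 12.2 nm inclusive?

Enumerate all n_i → n_f pairs with 1 ≤ n_f < n_i ≤ 6 and compute λ = 1240 / [13.6·9·(1/n_f² − 1/n_i²)].
Lines falling in [9.94, 12.2] nm: 6→1 (10.42 nm), 5→1 (10.55 nm), 4→1 (10.81 nm), 3→1 (11.40 nm).

4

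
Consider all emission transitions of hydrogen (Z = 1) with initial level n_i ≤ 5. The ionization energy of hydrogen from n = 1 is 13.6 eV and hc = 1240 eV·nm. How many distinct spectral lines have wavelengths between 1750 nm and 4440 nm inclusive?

2

Enumerate all n_i → n_f pairs with 1 ≤ n_f < n_i ≤ 5 and compute λ = 1240 / [13.6·1·(1/n_f² − 1/n_i²)].
Lines falling in [1750, 4440] nm: 4→3 (1876 nm), 5→4 (4052 nm).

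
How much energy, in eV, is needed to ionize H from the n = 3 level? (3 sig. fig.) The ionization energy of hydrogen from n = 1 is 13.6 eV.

1.51 eV

E_3 = −13.60/9 = −1.51 eV, so ionization (to E = 0) requires 1.51 eV.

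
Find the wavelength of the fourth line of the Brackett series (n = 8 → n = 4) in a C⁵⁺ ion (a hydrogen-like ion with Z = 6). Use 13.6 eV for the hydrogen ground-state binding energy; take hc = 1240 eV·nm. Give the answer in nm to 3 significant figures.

54.0 nm

The Brackett series terminates on n_f = 4; the fourth line has n_i = 4+4 = 8.
ΔE = 489.6 × (1/4² − 1/8²) = 22.95 eV.
λ = 1240 / 22.95 = 54.0 nm.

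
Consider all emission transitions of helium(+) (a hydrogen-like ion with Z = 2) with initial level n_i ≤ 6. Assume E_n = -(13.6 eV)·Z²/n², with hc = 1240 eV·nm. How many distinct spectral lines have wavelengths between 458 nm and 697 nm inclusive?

Enumerate all n_i → n_f pairs with 1 ≤ n_f < n_i ≤ 6 and compute λ = 1240 / [13.6·4·(1/n_f² − 1/n_i²)].
Lines falling in [458, 697] nm: 4→3 (468.9 nm), 6→4 (656.5 nm).

2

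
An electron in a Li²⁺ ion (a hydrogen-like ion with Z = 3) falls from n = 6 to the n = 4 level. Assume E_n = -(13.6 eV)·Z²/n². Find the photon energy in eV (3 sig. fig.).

4.25 eV

The Bohr energies scale as Z², so for Z = 3: E_n = −122.4/n² eV.
E_6 = −122.4/36 = −3.400 eV and E_4 = −122.4/16 = −7.650 eV.
The photon energy is |E_6 − E_4| = 4.25 eV.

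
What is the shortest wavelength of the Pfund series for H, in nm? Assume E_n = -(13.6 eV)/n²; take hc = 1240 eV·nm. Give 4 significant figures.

2279 nm

The Pfund series has lower level n_f = 5; the series limit corresponds to n_i → ∞.
ΔE_max = 13.6 × 1 / 5² = 0.5440 eV.
λ_min = 1240 / 0.5440 = 2279 nm.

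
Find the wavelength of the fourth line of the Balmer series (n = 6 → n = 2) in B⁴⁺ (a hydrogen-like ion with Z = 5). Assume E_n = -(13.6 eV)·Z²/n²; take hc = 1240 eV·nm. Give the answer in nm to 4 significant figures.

The Balmer series terminates on n_f = 2; the fourth line has n_i = 2+4 = 6.
ΔE = 340.0 × (1/2² − 1/6²) = 75.56 eV.
λ = 1240 / 75.56 = 16.41 nm.

16.41 nm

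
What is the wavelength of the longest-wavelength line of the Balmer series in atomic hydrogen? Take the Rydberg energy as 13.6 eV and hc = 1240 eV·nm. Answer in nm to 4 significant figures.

The Balmer series terminates on n_f = 2; the first line has n_i = 2+1 = 3.
ΔE = 13.60 × (1/2² − 1/3²) = 1.889 eV.
λ = 1240 / 1.889 = 656.5 nm.

656.5 nm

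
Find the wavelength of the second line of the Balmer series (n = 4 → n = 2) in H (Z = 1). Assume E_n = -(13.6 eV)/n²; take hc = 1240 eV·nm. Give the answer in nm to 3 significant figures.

The Balmer series terminates on n_f = 2; the second line has n_i = 2+2 = 4.
ΔE = 13.60 × (1/2² − 1/4²) = 2.550 eV.
λ = 1240 / 2.550 = 486 nm.

486 nm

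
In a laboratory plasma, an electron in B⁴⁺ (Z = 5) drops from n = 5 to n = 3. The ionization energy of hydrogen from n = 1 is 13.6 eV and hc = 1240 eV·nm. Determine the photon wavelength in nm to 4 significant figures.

51.29 nm

For Z = 5 the level energies scale as Z², so the effective Rydberg energy is 13.6 × 25 = 340.0 eV.
ΔE = 340.0 × (1/3² − 1/5²) = 340.0 × 0.07111 = 24.18 eV.
λ = hc/ΔE = 1240 / 24.18 = 51.29 nm.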